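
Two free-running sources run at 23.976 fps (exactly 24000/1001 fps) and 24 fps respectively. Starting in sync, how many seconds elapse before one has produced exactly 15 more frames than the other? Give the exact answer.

625.625 seconds

The gap grows by |24 − 24000/1001| = 24/1001 frames per second.
Time for a 15-frame gap: 15 ÷ (24/1001) = 625.625 s.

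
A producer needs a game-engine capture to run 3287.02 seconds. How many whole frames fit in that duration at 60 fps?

Frames = 3287.02 × 60 = 986106/5 ≈ 197221.2000.
Complete frames: 197221.

197221 frames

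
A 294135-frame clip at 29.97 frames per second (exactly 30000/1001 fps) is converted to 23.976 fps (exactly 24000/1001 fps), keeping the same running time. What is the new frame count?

235308 frames

Target frames = source frames × (target rate / source rate) = 294135 × (24000/1001)/(30000/1001) = 294135 × 4/5 = 235308.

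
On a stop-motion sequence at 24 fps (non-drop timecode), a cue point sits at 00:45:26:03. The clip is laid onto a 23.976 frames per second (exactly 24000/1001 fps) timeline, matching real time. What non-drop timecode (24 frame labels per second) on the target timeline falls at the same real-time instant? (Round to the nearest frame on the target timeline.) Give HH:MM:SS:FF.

00:45:23:10

Source frame index: (0×3600 + 45×60 + 26) × 24 + 3 = 65427.
Real time: 65427 / (24) = 21809/8 s.
Target frame: (21809/8) × (24000/1001) = 65427000/1001 ≈ 65361.638 → 65362.
At 24 labels/s: frame 65362 → 00:45:23:10.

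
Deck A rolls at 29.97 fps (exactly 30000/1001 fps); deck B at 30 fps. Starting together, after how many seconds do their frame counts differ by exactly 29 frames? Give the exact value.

The gap grows by |30 − 30000/1001| = 30/1001 frames per second.
Time for a 29-frame gap: 29 ÷ (30/1001) = 29029/30 s.

29029/30 seconds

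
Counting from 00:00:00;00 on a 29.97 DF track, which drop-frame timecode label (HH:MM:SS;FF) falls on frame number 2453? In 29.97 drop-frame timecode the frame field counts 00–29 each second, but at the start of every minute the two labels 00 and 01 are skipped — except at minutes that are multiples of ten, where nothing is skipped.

Each 10-minute DF block holds 10 × 60 × 30 − 9 × 2 = 17982 frames. 2453 ÷ 17982 → 0 full blocks, remainder 2453.
Within the partial block the first minute is 1800 frames and each further minute 1798, so 1 further minute boundary passed. Total skipped labels = 18 × 0 + 2 × 1 = 2.
Non-drop label index = 2453 + 2 = 2455; at 30 labels/s that is 00:01:21:25, i.e. DF 00:01:21;25.

00:01:21;25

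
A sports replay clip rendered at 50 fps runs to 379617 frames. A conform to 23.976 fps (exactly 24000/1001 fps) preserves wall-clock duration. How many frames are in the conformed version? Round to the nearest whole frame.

Frames at target rate = 379617 × (24000/1001) / (50) = 26030880/143 ≈ 182034.126.
Nearest whole frame: 182034.

182034 frames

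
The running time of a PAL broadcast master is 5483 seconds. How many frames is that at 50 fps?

274150 frames

Frames = 5483 × 50 = 274150.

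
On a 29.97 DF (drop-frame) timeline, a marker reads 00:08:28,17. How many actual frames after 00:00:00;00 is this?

15241

As if non-drop at 30 labels/s: (0 × 3600 + 8 × 60 + 28) × 30 + 17 = 15257.
Minute boundaries passed: 8; those not divisible by 10: 8 − 0 = 8; dropped labels = 2 × 8 = 16.
Actual frame index = 15257 − 16 = 15241.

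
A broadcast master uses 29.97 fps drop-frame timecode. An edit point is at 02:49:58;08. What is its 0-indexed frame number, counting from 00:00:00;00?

As if non-drop at 30 labels/s: (2 × 3600 + 49 × 60 + 58) × 30 + 8 = 305948.
Minute boundaries passed: 169; those not divisible by 10: 169 − 16 = 153; dropped labels = 2 × 153 = 306.
Actual frame index = 305948 − 306 = 305642.

305642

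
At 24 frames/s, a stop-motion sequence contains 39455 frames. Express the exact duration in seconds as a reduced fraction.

Running time = 39455 ÷ (24) = 39455 × 1/24 = 39455/24 s.

39455/24 seconds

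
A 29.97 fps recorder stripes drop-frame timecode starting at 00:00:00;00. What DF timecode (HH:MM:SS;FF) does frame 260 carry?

Ten DF minutes hold 17982 frames, so frame 260 lies in block 0 (frames 0–17981) with 260 frames into that block.
The block's first minute is 1800 frames and the rest 1798 each; 260 frames reaches minute 0, so 0 × 18 + 0 × 2 = 0 labels have been skipped so far.
Adding those back, label number 260 + 0 = 260 at 30 labels/s is 8 s + 20 f = 0 h 0 min 8 s frame 20, i.e. 00:00:08;20.

00:00:08;20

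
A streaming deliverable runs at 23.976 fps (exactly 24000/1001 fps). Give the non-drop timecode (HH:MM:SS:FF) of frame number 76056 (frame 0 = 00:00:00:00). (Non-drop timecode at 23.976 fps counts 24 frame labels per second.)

00:52:49:00

76056 ÷ 24 = 3169 full seconds, remainder 0 frames.
3169 s = 0 h 52 min 49 s.
Timecode: 00:52:49:00.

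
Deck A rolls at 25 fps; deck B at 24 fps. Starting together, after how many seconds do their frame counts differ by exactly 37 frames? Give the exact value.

The gap grows by |24 − 25| = 1 frame per second.
Time for a 37-frame gap: 37 ÷ (1) = 37 s.

37 seconds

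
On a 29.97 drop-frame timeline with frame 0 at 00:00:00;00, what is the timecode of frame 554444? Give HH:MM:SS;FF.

Each 10-minute DF block holds 10 × 60 × 30 − 9 × 2 = 17982 frames. 554444 ÷ 17982 → 30 full blocks, remainder 14984.
Within the partial block the first minute is 1800 frames and each further minute 1798, so 8 further minute boundaries passed. Total skipped labels = 18 × 30 + 2 × 8 = 556.
Non-drop label index = 554444 + 556 = 555000; at 30 labels/s that is 05:08:20:00, i.e. DF 05:08:20;00.

05:08:20;00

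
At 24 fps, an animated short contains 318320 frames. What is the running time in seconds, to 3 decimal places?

Running time = 318320 × 1/24 = 39790/3 s ≈ 13263.333 s.

13263.333 seconds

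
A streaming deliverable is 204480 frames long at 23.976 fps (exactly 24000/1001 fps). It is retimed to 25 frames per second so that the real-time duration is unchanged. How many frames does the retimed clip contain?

Target frames = source frames × (target rate / source rate) = 204480 × (25)/(24000/1001) = 204480 × 1001/960 = 213213.

213213 frames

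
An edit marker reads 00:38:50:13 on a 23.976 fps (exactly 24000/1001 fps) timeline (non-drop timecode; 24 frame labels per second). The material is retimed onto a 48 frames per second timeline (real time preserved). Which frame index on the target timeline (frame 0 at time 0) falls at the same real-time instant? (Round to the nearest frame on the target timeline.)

frame 111978

Source frame index: (0×3600 + 38×60 + 50) × 24 + 13 = 55933.
Real time: 55933 / (24000/1001) = 55988933/24000 s.
Target frame: (55988933/24000) × (48) = 55988933/500 ≈ 111977.866 → 111978.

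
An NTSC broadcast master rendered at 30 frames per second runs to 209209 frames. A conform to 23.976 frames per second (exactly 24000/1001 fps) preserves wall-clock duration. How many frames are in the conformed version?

Target frames = source frames × (target rate / source rate) = 209209 × (24000/1001)/(30) = 209209 × 800/1001 = 167200.

167200 frames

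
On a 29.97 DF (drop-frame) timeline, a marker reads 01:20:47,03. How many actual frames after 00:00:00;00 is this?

Complete 10-minute blocks: 8, each 17982 frames → 143856.
Remaining 0 whole minutes in the current block: 0 frames.
Within the current minute: 47 × 30 + 3 = 1413. Total = 143856 + 0 + 1413 = 145269.

145269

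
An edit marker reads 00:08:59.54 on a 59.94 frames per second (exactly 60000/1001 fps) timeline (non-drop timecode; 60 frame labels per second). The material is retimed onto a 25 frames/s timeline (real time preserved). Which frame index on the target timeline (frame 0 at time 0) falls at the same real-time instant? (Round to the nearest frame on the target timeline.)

Source frame index: (0×3600 + 8×60 + 59) × 60 + 54 = 32394.
Real time: 32394 / (60000/1001) = 5404399/10000 s.
Target frame: (5404399/10000) × (25) = 5404399/400 ≈ 13510.997 → 13511.

frame 13511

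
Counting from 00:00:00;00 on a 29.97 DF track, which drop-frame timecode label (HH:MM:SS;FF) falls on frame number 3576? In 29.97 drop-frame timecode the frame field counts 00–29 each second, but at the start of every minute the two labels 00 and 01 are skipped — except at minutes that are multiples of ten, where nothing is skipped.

00:01:59;08

Ten DF minutes hold 17982 frames, so frame 3576 lies in block 0 (frames 0–17981) with 3576 frames into that block.
The block's first minute is 1800 frames and the rest 1798 each; 3576 frames reaches minute 1, so 0 × 18 + 1 × 2 = 2 labels have been skipped so far.
Adding those back, label number 3576 + 2 = 3578 at 30 labels/s is 119 s + 8 f = 0 h 1 min 59 s frame 8, i.e. 00:01:59;08.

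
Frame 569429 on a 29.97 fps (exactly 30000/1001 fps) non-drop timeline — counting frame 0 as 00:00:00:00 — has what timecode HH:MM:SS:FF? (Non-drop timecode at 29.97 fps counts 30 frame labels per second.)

569429 ÷ 30 = 18980 full seconds, remainder 29 frames.
18980 s = 5 h 16 min 20 s.
Timecode: 05:16:20:29.

05:16:20:29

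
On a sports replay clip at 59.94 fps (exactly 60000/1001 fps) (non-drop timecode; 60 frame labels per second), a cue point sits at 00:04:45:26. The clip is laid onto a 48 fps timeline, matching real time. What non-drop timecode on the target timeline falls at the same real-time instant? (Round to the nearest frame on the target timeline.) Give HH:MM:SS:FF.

Source frame index: (0×3600 + 4×60 + 45) × 60 + 26 = 17126.
Real time: 17126 / (60000/1001) = 8571563/30000 s.
Target frame: (8571563/30000) × (48) = 8571563/625 ≈ 13714.501 → 13715.
At 48 labels/s: frame 13715 → 00:04:45:35.

00:04:45:35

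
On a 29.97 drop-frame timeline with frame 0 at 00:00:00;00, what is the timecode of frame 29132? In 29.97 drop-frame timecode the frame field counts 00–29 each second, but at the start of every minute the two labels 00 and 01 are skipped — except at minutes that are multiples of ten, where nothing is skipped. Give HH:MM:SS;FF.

Ten DF minutes hold 17982 frames, so frame 29132 lies in block 1 (frames 17982–35963) with 11150 frames into that block.
The block's first minute is 1800 frames and the rest 1798 each; 11150 frames reaches minute 6, so 1 × 18 + 6 × 2 = 30 labels have been skipped so far.
Adding those back, label number 29132 + 30 = 29162 at 30 labels/s is 972 s + 2 f = 0 h 16 min 12 s frame 2, i.e. 00:16:12;02.

00:16:12;02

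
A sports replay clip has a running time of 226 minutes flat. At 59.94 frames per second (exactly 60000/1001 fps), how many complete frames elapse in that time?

812787 frames

226 min = 13560 s.
Frames = 13560 × 60000/1001 = 813600000/1001 ≈ 812787.2128.
Complete frames: 812787.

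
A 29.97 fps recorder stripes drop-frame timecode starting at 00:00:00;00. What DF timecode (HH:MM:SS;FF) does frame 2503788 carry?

23:12:23;04

Each 10-minute DF block holds 10 × 60 × 30 − 9 × 2 = 17982 frames. 2503788 ÷ 17982 → 139 full blocks, remainder 4290.
Within the partial block the first minute is 1800 frames and each further minute 1798, so 2 further minute boundaries passed. Total skipped labels = 18 × 139 + 2 × 2 = 2506.
Non-drop label index = 2503788 + 2506 = 2506294; at 30 labels/s that is 23:12:23:04, i.e. DF 23:12:23;04.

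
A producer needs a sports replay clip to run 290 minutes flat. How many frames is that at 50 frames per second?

870000 frames

290 min = 17400 s.
Frames = 17400 × 50 = 870000.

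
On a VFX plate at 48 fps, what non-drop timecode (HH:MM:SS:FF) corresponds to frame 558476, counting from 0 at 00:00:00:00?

03:13:54:44

558476 ÷ 48 = 11634 full seconds, remainder 44 frames.
11634 s = 3 h 13 min 54 s.
Timecode: 03:13:54:44.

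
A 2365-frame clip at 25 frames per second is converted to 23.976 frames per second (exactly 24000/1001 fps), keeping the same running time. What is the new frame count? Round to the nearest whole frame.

2268 frames

Frames at target rate = 2365 × (24000/1001) / (25) = 206400/91 ≈ 2268.132.
Nearest whole frame: 2268.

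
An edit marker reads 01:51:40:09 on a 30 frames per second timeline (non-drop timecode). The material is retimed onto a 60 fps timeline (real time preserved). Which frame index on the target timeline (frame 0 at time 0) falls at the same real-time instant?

Source frame index: (1×3600 + 51×60 + 40) × 30 + 9 = 201009.
Real time: 201009 / (30) = 67003/10 s.
Target frame: (67003/10) × (60) = 402018.

frame 402018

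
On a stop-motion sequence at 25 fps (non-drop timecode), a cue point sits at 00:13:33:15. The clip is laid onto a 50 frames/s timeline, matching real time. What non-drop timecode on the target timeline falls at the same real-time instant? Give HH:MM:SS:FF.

00:13:33:30

Source frame index: (0×3600 + 13×60 + 33) × 25 + 15 = 20340.
Real time: 20340 / (25) = 4068/5 s.
Target frame: (4068/5) × (50) = 40680.
At 50 labels/s: frame 40680 → 00:13:33:30.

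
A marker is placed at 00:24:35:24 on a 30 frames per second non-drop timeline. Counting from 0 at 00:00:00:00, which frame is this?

frame 44274

Total seconds to the label: (0 × 3600 + 24 × 60 + 35) = 1475.
Frame index = 1475 × 30 + 24 = 44274.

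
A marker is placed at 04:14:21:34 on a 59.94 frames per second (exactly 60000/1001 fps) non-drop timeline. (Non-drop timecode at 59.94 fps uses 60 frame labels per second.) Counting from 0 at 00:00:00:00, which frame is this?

Total seconds to the label: (4 × 3600 + 14 × 60 + 21) = 15261.
Frame index = 15261 × 60 + 34 = 915694.

915694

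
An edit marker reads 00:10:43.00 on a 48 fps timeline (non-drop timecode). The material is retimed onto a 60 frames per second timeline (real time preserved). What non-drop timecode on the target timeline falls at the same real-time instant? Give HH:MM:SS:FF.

Source frame index: (0×3600 + 10×60 + 43) × 48 + 0 = 30864.
Real time: 30864 / (48) = 643 s.
Target frame: (643) × (60) = 38580.
At 60 labels/s: frame 38580 → 00:10:43:00.

00:10:43:00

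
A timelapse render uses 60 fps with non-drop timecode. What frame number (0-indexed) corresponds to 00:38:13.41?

Total seconds to the label: (0 × 3600 + 38 × 60 + 13) = 2293.
Frame index = 2293 × 60 + 41 = 137621.

frame 137621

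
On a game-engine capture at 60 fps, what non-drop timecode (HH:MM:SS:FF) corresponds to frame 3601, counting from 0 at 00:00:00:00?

00:01:00:01

3601 ÷ 60 = 60 full seconds, remainder 1 frame.
60 s = 0 h 1 min 0 s.
Timecode: 00:01:00:01.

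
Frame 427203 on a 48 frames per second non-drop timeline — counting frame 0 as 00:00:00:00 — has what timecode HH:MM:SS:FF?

427203 ÷ 48 = 8900 full seconds, remainder 3 frames.
8900 s = 2 h 28 min 20 s.
Timecode: 02:28:20:03.

02:28:20:03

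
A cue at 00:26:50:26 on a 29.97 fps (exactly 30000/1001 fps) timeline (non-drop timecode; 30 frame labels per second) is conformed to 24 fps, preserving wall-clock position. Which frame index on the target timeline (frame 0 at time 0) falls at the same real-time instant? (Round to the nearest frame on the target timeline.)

frame 38699

Source frame index: (0×3600 + 26×60 + 50) × 30 + 26 = 48326.
Real time: 48326 / (30000/1001) = 24187163/15000 s.
Target frame: (24187163/15000) × (24) = 24187163/625 ≈ 38699.461 → 38699.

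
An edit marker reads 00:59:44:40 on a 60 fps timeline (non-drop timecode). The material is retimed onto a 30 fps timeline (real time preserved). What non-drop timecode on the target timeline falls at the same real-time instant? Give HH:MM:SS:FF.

00:59:44:20

Source frame index: (0×3600 + 59×60 + 44) × 60 + 40 = 215080.
Real time: 215080 / (60) = 10754/3 s.
Target frame: (10754/3) × (30) = 107540.
At 30 labels/s: frame 107540 → 00:59:44:20.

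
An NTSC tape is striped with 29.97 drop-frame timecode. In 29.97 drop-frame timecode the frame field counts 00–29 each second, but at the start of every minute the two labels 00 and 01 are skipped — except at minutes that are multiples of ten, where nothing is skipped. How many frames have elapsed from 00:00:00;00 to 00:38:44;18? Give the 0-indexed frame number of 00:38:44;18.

Complete 10-minute blocks: 3, each 17982 frames → 53946.
Remaining 8 whole minutes in the current block: 1800 + 7 × 1798 = 14386 frames.
Within the current minute: 44 × 30 + 18 − 2 = 1336 (labels ;00/;01 skipped at this minute). Total = 53946 + 14386 + 1336 = 69668.

69668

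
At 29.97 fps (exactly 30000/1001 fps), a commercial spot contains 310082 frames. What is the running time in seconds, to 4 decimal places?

Running time = 310082 × 1001/30000 = 155196041/15000 s ≈ 10346.4027 s.

10346.4027 seconds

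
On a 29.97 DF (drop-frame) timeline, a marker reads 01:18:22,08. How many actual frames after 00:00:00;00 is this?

As if non-drop at 30 labels/s: (1 × 3600 + 18 × 60 + 22) × 30 + 8 = 141068.
Minute boundaries passed: 78; those not divisible by 10: 78 − 7 = 71; dropped labels = 2 × 71 = 142.
Actual frame index = 141068 − 142 = 140926.

140926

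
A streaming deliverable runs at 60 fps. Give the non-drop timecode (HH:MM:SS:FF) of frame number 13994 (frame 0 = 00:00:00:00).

00:03:53:14

13994 ÷ 60 = 233 full seconds, remainder 14 frames.
233 s = 0 h 3 min 53 s.
Timecode: 00:03:53:14.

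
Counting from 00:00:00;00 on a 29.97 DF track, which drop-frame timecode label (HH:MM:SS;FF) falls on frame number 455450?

Each 10-minute DF block holds 10 × 60 × 30 − 9 × 2 = 17982 frames. 455450 ÷ 17982 → 25 full blocks, remainder 5900.
Within the partial block the first minute is 1800 frames and each further minute 1798, so 3 further minute boundaries passed. Total skipped labels = 18 × 25 + 2 × 3 = 456.
Non-drop label index = 455450 + 456 = 455906; at 30 labels/s that is 04:13:16:26, i.e. DF 04:13:16;26.

04:13:16;26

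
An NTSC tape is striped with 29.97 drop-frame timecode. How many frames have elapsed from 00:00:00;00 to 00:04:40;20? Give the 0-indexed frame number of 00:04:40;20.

Complete 10-minute blocks: 0, each 17982 frames → 0.
Remaining 4 whole minutes in the current block: 1800 + 3 × 1798 = 7194 frames.
Within the current minute: 40 × 30 + 20 − 2 = 1218 (labels ;00/;01 skipped at this minute). Total = 0 + 7194 + 1218 = 8412.

8412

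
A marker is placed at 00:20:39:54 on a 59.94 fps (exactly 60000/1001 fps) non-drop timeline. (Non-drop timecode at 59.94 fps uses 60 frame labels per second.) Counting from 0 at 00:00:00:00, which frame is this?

Total seconds to the label: (0 × 3600 + 20 × 60 + 39) = 1239.
Frame index = 1239 × 60 + 54 = 74394.

frame 74394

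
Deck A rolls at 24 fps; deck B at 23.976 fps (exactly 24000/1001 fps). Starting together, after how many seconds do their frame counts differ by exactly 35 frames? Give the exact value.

The gap grows by |24000/1001 − 24| = 24/1001 frames per second.
Time for a 35-frame gap: 35 ÷ (24/1001) = 35035/24 s.

35035/24 seconds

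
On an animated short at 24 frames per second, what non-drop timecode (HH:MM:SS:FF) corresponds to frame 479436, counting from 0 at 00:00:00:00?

479436 ÷ 24 = 19976 full seconds, remainder 12 frames.
19976 s = 5 h 32 min 56 s.
Timecode: 05:32:56:12.

05:32:56:12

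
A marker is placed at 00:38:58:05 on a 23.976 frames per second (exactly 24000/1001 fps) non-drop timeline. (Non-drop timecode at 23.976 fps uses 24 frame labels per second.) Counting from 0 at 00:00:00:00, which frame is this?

Total seconds to the label: (0 × 3600 + 38 × 60 + 58) = 2338.
Frame index = 2338 × 24 + 5 = 56117.

56117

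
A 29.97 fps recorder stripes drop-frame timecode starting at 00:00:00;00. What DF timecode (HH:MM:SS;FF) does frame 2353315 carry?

21:48:42;11

Ten DF minutes hold 17982 frames, so frame 2353315 lies in block 130 (frames 2337660–2355641) with 15655 frames into that block.
The block's first minute is 1800 frames and the rest 1798 each; 15655 frames reaches minute 8, so 130 × 18 + 8 × 2 = 2356 labels have been skipped so far.
Adding those back, label number 2353315 + 2356 = 2355671 at 30 labels/s is 78522 s + 11 f = 21 h 48 min 42 s frame 11, i.e. 21:48:42;11.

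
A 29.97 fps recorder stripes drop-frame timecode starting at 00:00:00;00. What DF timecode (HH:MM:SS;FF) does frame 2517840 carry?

23:20:12;00

Each 10-minute DF block holds 10 × 60 × 30 − 9 × 2 = 17982 frames. 2517840 ÷ 17982 → 140 full blocks, remainder 360.
Within the partial block the first minute is 1800 frames and each further minute 1798, so 0 further minute boundaries passed. Total skipped labels = 18 × 140 + 2 × 0 = 2520.
Non-drop label index = 2517840 + 2520 = 2520360; at 30 labels/s that is 23:20:12:00, i.e. DF 23:20:12;00.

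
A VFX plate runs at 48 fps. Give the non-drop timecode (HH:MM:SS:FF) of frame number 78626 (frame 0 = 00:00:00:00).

00:27:18:02

78626 ÷ 48 = 1638 full seconds, remainder 2 frames.
1638 s = 0 h 27 min 18 s.
Timecode: 00:27:18:02.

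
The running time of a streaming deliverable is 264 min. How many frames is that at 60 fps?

264 min = 15840 s.
Frames = 15840 × 60 = 950400.

950400 frames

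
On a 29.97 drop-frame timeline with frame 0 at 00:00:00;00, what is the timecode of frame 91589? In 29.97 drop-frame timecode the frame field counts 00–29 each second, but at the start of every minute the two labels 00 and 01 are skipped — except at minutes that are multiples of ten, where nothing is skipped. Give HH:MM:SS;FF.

Each 10-minute DF block holds 10 × 60 × 30 − 9 × 2 = 17982 frames. 91589 ÷ 17982 → 5 full blocks, remainder 1679.
Within the partial block the first minute is 1800 frames and each further minute 1798, so 0 further minute boundaries passed. Total skipped labels = 18 × 5 + 2 × 0 = 90.
Non-drop label index = 91589 + 90 = 91679; at 30 labels/s that is 00:50:55:29, i.e. DF 00:50:55;29.

00:50:55;29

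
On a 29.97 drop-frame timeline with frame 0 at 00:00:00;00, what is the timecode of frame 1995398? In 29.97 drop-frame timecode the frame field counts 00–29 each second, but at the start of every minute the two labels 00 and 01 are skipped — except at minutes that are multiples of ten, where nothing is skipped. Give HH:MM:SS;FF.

18:29:39;26

Ten DF minutes hold 17982 frames, so frame 1995398 lies in block 110 (frames 1978020–1996001) with 17378 frames into that block.
The block's first minute is 1800 frames and the rest 1798 each; 17378 frames reaches minute 9, so 110 × 18 + 9 × 2 = 1998 labels have been skipped so far.
Adding those back, label number 1995398 + 1998 = 1997396 at 30 labels/s is 66579 s + 26 f = 18 h 29 min 39 s frame 26, i.e. 18:29:39;26.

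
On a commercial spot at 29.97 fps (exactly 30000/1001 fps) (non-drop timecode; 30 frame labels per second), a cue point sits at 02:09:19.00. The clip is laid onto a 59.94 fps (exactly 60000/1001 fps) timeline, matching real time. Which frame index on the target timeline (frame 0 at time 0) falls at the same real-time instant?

frame 465540

Source frame index: (2×3600 + 9×60 + 19) × 30 + 0 = 232770.
Real time: 232770 / (30000/1001) = 7766759/1000 s.
Target frame: (7766759/1000) × (60000/1001) = 465540.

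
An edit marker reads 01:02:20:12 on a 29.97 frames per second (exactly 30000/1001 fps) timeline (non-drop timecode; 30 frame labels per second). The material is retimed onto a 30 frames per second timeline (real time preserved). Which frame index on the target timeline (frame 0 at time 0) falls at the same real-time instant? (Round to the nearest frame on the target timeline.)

frame 112324

Source frame index: (1×3600 + 2×60 + 20) × 30 + 12 = 112212.
Real time: 112212 / (30000/1001) = 9360351/2500 s.
Target frame: (9360351/2500) × (30) = 28081053/250 ≈ 112324.212 → 112324.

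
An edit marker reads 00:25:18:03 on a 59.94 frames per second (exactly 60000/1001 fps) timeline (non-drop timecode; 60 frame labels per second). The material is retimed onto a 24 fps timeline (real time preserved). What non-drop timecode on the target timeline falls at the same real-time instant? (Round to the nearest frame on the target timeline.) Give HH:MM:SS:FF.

Source frame index: (0×3600 + 25×60 + 18) × 60 + 3 = 91083.
Real time: 91083 / (60000/1001) = 30391361/20000 s.
Target frame: (30391361/20000) × (24) = 91174083/2500 ≈ 36469.633 → 36470.
At 24 labels/s: frame 36470 → 00:25:19:14.

00:25:19:14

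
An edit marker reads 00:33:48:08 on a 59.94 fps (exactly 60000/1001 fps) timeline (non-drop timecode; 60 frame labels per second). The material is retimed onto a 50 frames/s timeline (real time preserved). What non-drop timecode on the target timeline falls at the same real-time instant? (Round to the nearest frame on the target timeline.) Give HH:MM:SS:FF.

00:33:50:08

Source frame index: (0×3600 + 33×60 + 48) × 60 + 8 = 121688.
Real time: 121688 / (60000/1001) = 15226211/7500 s.
Target frame: (15226211/7500) × (50) = 15226211/150 ≈ 101508.073 → 101508.
At 50 labels/s: frame 101508 → 00:33:50:08.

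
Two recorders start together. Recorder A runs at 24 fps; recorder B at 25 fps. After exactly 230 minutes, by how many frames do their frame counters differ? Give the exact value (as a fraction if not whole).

230 min = 13800 s.
A emits 24 × 13800 = 331200 frames; B emits 25 × 13800 = 345000.
Difference = 13800 frames; B is ahead of A.

13800 frames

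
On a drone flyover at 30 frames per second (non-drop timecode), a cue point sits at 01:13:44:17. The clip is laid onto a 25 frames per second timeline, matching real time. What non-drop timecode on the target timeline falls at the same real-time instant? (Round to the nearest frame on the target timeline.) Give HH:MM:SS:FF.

01:13:44:14

Source frame index: (1×3600 + 13×60 + 44) × 30 + 17 = 132737.
Real time: 132737 / (30) = 132737/30 s.
Target frame: (132737/30) × (25) = 663685/6 ≈ 110614.167 → 110614.
At 25 labels/s: frame 110614 → 01:13:44:14.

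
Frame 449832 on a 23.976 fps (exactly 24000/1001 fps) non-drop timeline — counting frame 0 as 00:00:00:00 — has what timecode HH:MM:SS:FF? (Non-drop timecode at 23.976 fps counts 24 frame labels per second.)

05:12:23:00

449832 ÷ 24 = 18743 full seconds, remainder 0 frames.
18743 s = 5 h 12 min 23 s.
Timecode: 05:12:23:00.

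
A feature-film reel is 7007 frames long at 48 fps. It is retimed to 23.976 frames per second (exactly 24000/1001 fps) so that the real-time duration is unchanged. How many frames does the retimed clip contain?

3500 frames

Target frames = source frames × (target rate / source rate) = 7007 × (24000/1001)/(48) = 7007 × 500/1001 = 3500.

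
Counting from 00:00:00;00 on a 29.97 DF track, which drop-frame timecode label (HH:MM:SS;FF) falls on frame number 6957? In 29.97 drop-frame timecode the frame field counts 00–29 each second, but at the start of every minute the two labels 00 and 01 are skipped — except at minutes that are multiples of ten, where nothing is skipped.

Each 10-minute DF block holds 10 × 60 × 30 − 9 × 2 = 17982 frames. 6957 ÷ 17982 → 0 full blocks, remainder 6957.
Within the partial block the first minute is 1800 frames and each further minute 1798, so 3 further minute boundaries passed. Total skipped labels = 18 × 0 + 2 × 3 = 6.
Non-drop label index = 6957 + 6 = 6963; at 30 labels/s that is 00:03:52:03, i.e. DF 00:03:52;03.

00:03:52;03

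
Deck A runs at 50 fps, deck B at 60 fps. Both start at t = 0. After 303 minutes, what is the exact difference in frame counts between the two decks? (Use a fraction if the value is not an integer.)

303 min = 18180 s.
A emits 50 × 18180 = 909000 frames; B emits 60 × 18180 = 1090800.
Difference = 181800 frames; B is ahead of A.

181800 frames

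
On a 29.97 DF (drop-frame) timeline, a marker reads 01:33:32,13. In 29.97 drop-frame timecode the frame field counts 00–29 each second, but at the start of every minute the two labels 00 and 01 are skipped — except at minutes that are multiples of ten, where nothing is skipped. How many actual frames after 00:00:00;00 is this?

168205

Complete 10-minute blocks: 9, each 17982 frames → 161838.
Remaining 3 whole minutes in the current block: 1800 + 2 × 1798 = 5396 frames.
Within the current minute: 32 × 30 + 13 − 2 = 971 (labels ;00/;01 skipped at this minute). Total = 161838 + 5396 + 971 = 168205.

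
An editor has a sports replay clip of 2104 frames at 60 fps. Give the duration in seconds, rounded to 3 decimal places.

Running time = 2104 × 1/60 = 526/15 s ≈ 35.067 s.

35.067 seconds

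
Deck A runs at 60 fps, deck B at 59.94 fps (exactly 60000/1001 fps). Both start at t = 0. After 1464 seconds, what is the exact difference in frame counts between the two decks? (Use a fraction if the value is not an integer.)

A emits 60 × 1464 = 87840 frames; B emits 60000/1001 × 1464 = 87840000/1001.
Difference = 87840/1001 frames (≈ 87.7522); B is behind A.

87840/1001 frames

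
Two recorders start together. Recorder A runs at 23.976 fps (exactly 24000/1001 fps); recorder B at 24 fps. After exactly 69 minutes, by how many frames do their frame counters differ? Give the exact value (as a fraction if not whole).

99360/1001 frames

69 min = 4140 s.
A emits 24000/1001 × 4140 = 99360000/1001 frames; B emits 24 × 4140 = 99360.
Difference = 99360/1001 frames (≈ 99.2607); B is ahead of A.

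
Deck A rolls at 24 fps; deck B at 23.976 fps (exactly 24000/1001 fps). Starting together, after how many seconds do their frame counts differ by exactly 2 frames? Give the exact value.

1001/12 seconds

The gap grows by |24000/1001 − 24| = 24/1001 frames per second.
Time for a 2-frame gap: 2 ÷ (24/1001) = 1001/12 s.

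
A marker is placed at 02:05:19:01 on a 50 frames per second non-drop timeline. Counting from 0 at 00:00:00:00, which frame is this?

Total seconds to the label: (2 × 3600 + 5 × 60 + 19) = 7519.
Frame index = 7519 × 50 + 1 = 375951.

375951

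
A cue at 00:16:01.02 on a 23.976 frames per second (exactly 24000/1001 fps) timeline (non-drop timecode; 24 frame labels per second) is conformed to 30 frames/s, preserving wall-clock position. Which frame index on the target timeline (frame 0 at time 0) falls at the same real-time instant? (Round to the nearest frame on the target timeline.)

Source frame index: (0×3600 + 16×60 + 1) × 24 + 2 = 23066.
Real time: 23066 / (24000/1001) = 11544533/12000 s.
Target frame: (11544533/12000) × (30) = 11544533/400 ≈ 28861.333 → 28861.

frame 28861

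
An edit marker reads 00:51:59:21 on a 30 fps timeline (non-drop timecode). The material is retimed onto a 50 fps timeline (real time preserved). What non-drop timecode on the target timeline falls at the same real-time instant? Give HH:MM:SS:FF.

00:51:59:35

Source frame index: (0×3600 + 51×60 + 59) × 30 + 21 = 93591.
Real time: 93591 / (30) = 31197/10 s.
Target frame: (31197/10) × (50) = 155985.
At 50 labels/s: frame 155985 → 00:51:59:35.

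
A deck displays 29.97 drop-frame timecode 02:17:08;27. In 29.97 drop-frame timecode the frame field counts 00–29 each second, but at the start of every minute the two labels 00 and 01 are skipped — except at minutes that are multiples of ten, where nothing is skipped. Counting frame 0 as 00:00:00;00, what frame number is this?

246619

As if non-drop at 30 labels/s: (2 × 3600 + 17 × 60 + 8) × 30 + 27 = 246867.
Minute boundaries passed: 137; those not divisible by 10: 137 − 13 = 124; dropped labels = 2 × 124 = 248.
Actual frame index = 246867 − 248 = 246619.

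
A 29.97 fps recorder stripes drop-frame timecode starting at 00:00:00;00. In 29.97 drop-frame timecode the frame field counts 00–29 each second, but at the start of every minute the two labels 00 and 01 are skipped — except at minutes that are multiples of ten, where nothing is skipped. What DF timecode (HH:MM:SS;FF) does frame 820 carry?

Each 10-minute DF block holds 10 × 60 × 30 − 9 × 2 = 17982 frames. 820 ÷ 17982 → 0 full blocks, remainder 820.
Within the partial block the first minute is 1800 frames and each further minute 1798, so 0 further minute boundaries passed. Total skipped labels = 18 × 0 + 2 × 0 = 0.
Non-drop label index = 820 + 0 = 820; at 30 labels/s that is 00:00:27:10, i.e. DF 00:00:27;10.

00:00:27;10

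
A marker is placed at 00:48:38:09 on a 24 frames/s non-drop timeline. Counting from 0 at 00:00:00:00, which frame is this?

Total seconds to the label: (0 × 3600 + 48 × 60 + 38) = 2918.
Frame index = 2918 × 24 + 9 = 70041.

70041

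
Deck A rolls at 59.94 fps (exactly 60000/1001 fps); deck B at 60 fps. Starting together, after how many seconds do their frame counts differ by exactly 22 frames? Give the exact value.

11011/30 seconds

The gap grows by |60 − 60000/1001| = 60/1001 frames per second.
Time for a 22-frame gap: 22 ÷ (60/1001) = 11011/30 s.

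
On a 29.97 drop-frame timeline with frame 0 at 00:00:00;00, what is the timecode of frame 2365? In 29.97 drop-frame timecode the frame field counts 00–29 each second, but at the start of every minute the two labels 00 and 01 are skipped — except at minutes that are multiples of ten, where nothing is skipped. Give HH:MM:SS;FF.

00:01:18;27

Each 10-minute DF block holds 10 × 60 × 30 − 9 × 2 = 17982 frames. 2365 ÷ 17982 → 0 full blocks, remainder 2365.
Within the partial block the first minute is 1800 frames and each further minute 1798, so 1 further minute boundary passed. Total skipped labels = 18 × 0 + 2 × 1 = 2.
Non-drop label index = 2365 + 2 = 2367; at 30 labels/s that is 00:01:18:27, i.e. DF 00:01:18;27.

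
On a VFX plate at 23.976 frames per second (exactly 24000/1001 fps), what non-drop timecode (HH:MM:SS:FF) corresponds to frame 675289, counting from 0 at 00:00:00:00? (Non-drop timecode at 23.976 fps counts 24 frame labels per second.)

07:48:57:01

675289 ÷ 24 = 28137 full seconds, remainder 1 frame.
28137 s = 7 h 48 min 57 s.
Timecode: 07:48:57:01.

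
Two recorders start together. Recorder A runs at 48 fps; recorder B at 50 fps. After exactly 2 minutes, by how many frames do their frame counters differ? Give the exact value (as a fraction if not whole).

2 min = 120 s.
A emits 48 × 120 = 5760 frames; B emits 50 × 120 = 6000.
Difference = 240 frames; B is ahead of A.

240 frames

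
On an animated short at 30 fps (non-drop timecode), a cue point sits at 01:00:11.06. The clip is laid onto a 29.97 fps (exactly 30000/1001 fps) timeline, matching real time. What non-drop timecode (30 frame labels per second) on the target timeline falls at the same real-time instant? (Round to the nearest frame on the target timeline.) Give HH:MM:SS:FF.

Source frame index: (1×3600 + 0×60 + 11) × 30 + 6 = 108336.
Real time: 108336 / (30) = 18056/5 s.
Target frame: (18056/5) × (30000/1001) = 108336000/1001 ≈ 108227.772 → 108228.
At 30 labels/s: frame 108228 → 01:00:07:18.

01:00:07:18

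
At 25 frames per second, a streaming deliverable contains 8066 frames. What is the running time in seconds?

Running time = 8066 / (25) = 322.64 s.

322.64 seconds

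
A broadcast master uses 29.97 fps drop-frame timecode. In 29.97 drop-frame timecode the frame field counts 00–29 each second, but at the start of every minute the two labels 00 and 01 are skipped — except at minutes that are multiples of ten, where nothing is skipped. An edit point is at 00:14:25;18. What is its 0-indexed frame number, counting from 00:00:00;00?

25942

Complete 10-minute blocks: 1, each 17982 frames → 17982.
Remaining 4 whole minutes in the current block: 1800 + 3 × 1798 = 7194 frames.
Within the current minute: 25 × 30 + 18 − 2 = 766 (labels ;00/;01 skipped at this minute). Total = 17982 + 7194 + 766 = 25942.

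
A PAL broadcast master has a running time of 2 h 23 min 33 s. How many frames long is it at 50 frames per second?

430650 frames

2 h 23 min 33 s = 8613 s.
Frames = 8613 × 50 = 430650.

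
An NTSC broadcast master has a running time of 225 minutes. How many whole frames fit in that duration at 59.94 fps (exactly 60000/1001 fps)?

225 min = 13500 s.
Frames = 13500 × 60000/1001 = 810000000/1001 ≈ 809190.8092.
Complete frames: 809190.

809190 frames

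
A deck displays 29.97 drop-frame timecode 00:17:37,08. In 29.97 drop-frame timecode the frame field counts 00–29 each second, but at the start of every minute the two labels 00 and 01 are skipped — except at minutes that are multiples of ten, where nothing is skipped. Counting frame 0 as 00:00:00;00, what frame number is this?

As if non-drop at 30 labels/s: (0 × 3600 + 17 × 60 + 37) × 30 + 8 = 31718.
Minute boundaries passed: 17; those not divisible by 10: 17 − 1 = 16; dropped labels = 2 × 16 = 32.
Actual frame index = 31718 − 32 = 31686.

31686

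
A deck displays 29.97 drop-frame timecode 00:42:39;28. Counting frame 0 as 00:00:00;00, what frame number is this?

Complete 10-minute blocks: 4, each 17982 frames → 71928.
Remaining 2 whole minutes in the current block: 1800 + 1 × 1798 = 3598 frames.
Within the current minute: 39 × 30 + 28 − 2 = 1196 (labels ;00/;01 skipped at this minute). Total = 71928 + 3598 + 1196 = 76722.

76722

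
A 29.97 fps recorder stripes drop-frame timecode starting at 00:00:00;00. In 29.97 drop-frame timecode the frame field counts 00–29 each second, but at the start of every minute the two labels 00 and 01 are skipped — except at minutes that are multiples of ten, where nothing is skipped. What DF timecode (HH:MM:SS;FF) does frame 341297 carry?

Ten DF minutes hold 17982 frames, so frame 341297 lies in block 18 (frames 323676–341657) with 17621 frames into that block.
The block's first minute is 1800 frames and the rest 1798 each; 17621 frames reaches minute 9, so 18 × 18 + 9 × 2 = 342 labels have been skipped so far.
Adding those back, label number 341297 + 342 = 341639 at 30 labels/s is 11387 s + 29 f = 3 h 9 min 47 s frame 29, i.e. 03:09:47;29.

03:09:47;29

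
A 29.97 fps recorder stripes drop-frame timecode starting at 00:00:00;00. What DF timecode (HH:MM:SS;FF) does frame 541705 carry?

05:01:14;27

Each 10-minute DF block holds 10 × 60 × 30 − 9 × 2 = 17982 frames. 541705 ÷ 17982 → 30 full blocks, remainder 2245.
Within the partial block the first minute is 1800 frames and each further minute 1798, so 1 further minute boundary passed. Total skipped labels = 18 × 30 + 2 × 1 = 542.
Non-drop label index = 541705 + 542 = 542247; at 30 labels/s that is 05:01:14:27, i.e. DF 05:01:14;27.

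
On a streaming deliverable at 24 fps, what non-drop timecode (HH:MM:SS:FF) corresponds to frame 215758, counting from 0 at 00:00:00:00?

02:29:49:22

215758 ÷ 24 = 8989 full seconds, remainder 22 frames.
8989 s = 2 h 29 min 49 s.
Timecode: 02:29:49:22.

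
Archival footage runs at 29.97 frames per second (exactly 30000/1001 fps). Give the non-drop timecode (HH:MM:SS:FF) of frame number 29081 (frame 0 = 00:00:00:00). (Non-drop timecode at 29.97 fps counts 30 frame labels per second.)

29081 ÷ 30 = 969 full seconds, remainder 11 frames.
969 s = 0 h 16 min 9 s.
Timecode: 00:16:09:11.

00:16:09:11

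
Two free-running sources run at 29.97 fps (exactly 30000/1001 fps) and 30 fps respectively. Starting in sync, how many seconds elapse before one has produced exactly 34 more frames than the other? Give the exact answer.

17017/15 seconds

The gap grows by |30 − 30000/1001| = 30/1001 frames per second.
Time for a 34-frame gap: 34 ÷ (30/1001) = 17017/15 s.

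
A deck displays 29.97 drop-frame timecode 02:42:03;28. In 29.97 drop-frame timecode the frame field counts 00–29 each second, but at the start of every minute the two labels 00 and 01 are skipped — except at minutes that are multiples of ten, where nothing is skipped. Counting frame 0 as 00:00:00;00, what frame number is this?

Complete 10-minute blocks: 16, each 17982 frames → 287712.
Remaining 2 whole minutes in the current block: 1800 + 1 × 1798 = 3598 frames.
Within the current minute: 3 × 30 + 28 − 2 = 116 (labels ;00/;01 skipped at this minute). Total = 287712 + 3598 + 116 = 291426.

291426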